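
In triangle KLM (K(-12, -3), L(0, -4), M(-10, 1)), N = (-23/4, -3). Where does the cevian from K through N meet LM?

Barycentric coordinates of N with respect to KLM: (3/8, 1/2, 1/8).
On side LM the K-coordinate is zero; dropping N's K-weight 3/8 and renormalizing the remaining 1/2 : 1/8 gives weights 4/5, 1/5 on L, M.
J = (4/5)·(0, -4) + (1/5)·(-10, 1) = (-2, -3).

(-2, -3)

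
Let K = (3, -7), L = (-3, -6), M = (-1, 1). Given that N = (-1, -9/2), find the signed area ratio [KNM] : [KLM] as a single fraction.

1/2

[KLM] = ½·(3·(-6−1) + (-3)·(1−(-7)) + (-1)·(-7−(-6))) = ½·(-21 − 24 + 1) = -22.
[KNM] = ½·(3·(-9/2−1) + (-1)·(1−(-7)) + (-1)·(-7−(-9/2))) = ½·(-33/2 − 8 + 5/2) = -11, so the ratio is (-11)/(-22) = 1/2.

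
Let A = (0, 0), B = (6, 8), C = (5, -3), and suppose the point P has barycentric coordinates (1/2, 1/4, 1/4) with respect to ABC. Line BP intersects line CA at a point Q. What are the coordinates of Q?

(5/3, -1)

Line BP meets CA where the B-coordinate vanishes; zeroing P's B-weight and renormalizing leaves C, A-weights 1/4 : 1/2 → (1/3, 2/3).
So Q = (1/3)·C + (2/3)·A = (5/3, -1).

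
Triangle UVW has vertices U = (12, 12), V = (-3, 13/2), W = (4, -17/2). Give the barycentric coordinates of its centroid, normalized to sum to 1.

(1/3, 1/3, 1/3)

The centroid is the average of the vertices, so each weight is 1/3.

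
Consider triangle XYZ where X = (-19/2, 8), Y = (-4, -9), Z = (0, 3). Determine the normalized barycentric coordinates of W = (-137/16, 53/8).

Signed area of the reference triangle: [XYZ] = ½·((-19/2)·(-9−3) + (-4)·(3−8) + 0·(8−(-9))) = ½·(114 + 20 + 0) = 67.
[WYZ] = ½·((-137/16)·(-9−3) + (-4)·(3−(53/8)) + 0·(53/8−(-9))) = ½·(411/4 + 29/2 + 0) = 469/8, so the X-coordinate is (469/8)/67 = 7/8.
[XWZ] = ½·((-19/2)·(53/8−3) + (-137/16)·(3−8) + 0·(8−(53/8))) = ½·(-551/16 + 685/16 + 0) = 67/16, so the Y-coordinate is 1/16.
[XYW] = ½·((-19/2)·(-9−(53/8)) + (-4)·(53/8−8) + (-137/16)·(8−(-9))) = ½·(2375/16 + 11/2 − 2329/16) = 67/16, so the Z-coordinate is 1/16.

(7/8, 1/16, 1/16)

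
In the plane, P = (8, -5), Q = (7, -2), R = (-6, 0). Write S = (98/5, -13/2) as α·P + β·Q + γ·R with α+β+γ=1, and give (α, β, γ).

(9/10, 1, -9/10)

Signed area of the reference triangle: [PQR] = ½·(8·(-2−0) + 7·(0−(-5)) + (-6)·(-5−(-2))) = ½·(-16 + 35 + 18) = 37/2.
[SQR] = ½·((98/5)·(-2−0) + 7·(0−(-13/2)) + (-6)·(-13/2−(-2))) = ½·(-196/5 + 91/2 + 27) = 333/20, so the P-coordinate is (333/20)/(37/2) = 9/10.
[PSR] = ½·(8·(-13/2−0) + (98/5)·(0−(-5)) + (-6)·(-5−(-13/2))) = ½·(-52 + 98 − 9) = 37/2, so the Q-coordinate is 1.
[PQS] = ½·(8·(-2−(-13/2)) + 7·(-13/2−(-5)) + (98/5)·(-5−(-2))) = ½·(36 − 21/2 − 294/5) = -333/20, so the R-coordinate is -9/10.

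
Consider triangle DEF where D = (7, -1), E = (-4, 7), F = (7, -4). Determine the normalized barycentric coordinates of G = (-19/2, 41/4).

Signed area of the reference triangle: [DEF] = ½·(7·(7−(-4)) + (-4)·(-4−(-1)) + 7·(-1−7)) = ½·(77 + 12 − 56) = 33/2.
[GEF] = ½·((-19/2)·(7−(-4)) + (-4)·(-4−(41/4)) + 7·(41/4−7)) = ½·(-209/2 + 57 + 91/4) = -99/8, so the D-coordinate is (-99/8)/(33/2) = -3/4.
[DGF] = ½·(7·(41/4−(-4)) + (-19/2)·(-4−(-1)) + 7·(-1−(41/4))) = ½·(399/4 + 57/2 − 315/4) = 99/4, so the E-coordinate is 3/2.
[DEG] = ½·(7·(7−(41/4)) + (-4)·(41/4−(-1)) + (-19/2)·(-1−7)) = ½·(-91/4 − 45 + 76) = 33/8, so the F-coordinate is 1/4.

(-3/4, 3/2, 1/4)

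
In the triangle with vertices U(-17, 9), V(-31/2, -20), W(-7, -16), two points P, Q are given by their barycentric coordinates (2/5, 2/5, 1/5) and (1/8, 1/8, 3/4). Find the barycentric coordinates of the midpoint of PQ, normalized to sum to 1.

(21/80, 21/80, 19/40)

Since both coordinate triples sum to 1, the midpoint's barycentrics are the componentwise average.
(2/5+1/8)/2 = 21/80; similarly 21/80 and 19/40.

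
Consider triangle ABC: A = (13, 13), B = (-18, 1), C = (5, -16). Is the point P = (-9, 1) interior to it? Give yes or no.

yes

Barycentric coordinates of P: (153/803, 542/803, 108/803).
The three coordinates are positive, positive, positive; a point is interior exactly when all three are positive.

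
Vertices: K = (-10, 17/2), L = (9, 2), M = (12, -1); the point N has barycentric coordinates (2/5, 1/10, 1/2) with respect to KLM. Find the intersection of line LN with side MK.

(20/9, 29/9)

Line LN meets MK where the L-coordinate vanishes; zeroing N's L-weight and renormalizing leaves M, K-weights 1/2 : 2/5 → (5/9, 4/9).
So J = (5/9)·M + (4/9)·K = (20/9, 29/9).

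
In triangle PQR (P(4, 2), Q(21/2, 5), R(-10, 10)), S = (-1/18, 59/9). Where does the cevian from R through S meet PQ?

Barycentric coordinates of S with respect to PQR: (2/9, 1/3, 4/9).
On side PQ the R-coordinate is zero; dropping S's R-weight 4/9 and renormalizing the remaining 2/9 : 1/3 gives weights 2/5, 3/5 on P, Q.
T = (2/5)·(4, 2) + (3/5)·(21/2, 5) = (79/10, 19/5).

(79/10, 19/5)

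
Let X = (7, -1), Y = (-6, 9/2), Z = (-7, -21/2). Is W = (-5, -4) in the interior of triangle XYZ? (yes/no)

Barycentric coordinates of W: (47/401, 144/401, 210/401).
The three coordinates are positive, positive, positive; a point is interior exactly when all three are positive.

yes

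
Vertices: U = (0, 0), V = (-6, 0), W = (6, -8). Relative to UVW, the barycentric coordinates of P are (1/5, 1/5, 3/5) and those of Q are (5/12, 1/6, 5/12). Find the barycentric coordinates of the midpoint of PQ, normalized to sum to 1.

(37/120, 11/60, 61/120)

Since both coordinate triples sum to 1, the midpoint's barycentrics are the componentwise average.
(1/5+5/12)/2 = 37/120; similarly 11/60 and 61/120.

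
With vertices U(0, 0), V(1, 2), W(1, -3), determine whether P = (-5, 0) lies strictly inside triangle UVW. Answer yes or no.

no

Barycentric coordinates of P: (6, -3, -2).
The three coordinates are positive, negative, negative; a point is interior exactly when all three are positive.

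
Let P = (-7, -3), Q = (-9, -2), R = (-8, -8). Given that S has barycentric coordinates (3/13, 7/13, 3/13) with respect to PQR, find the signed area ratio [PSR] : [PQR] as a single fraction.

The signed ratio [PSR]/[PQR] equals the barycentric coordinate of S at vertex Q, which is 7/13.

7/13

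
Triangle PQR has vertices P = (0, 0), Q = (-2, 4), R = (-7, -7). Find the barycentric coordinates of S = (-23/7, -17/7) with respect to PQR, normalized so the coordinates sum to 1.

Signed area of the reference triangle: [PQR] = ½·(0·(4−(-7)) + (-2)·(-7−0) + (-7)·(0−4)) = ½·(0 + 14 + 28) = 21.
[SQR] = ½·((-23/7)·(4−(-7)) + (-2)·(-7−(-17/7)) + (-7)·(-17/7−4)) = ½·(-253/7 + 64/7 + 45) = 9, so the P-coordinate is 9/21 = 3/7.
[PSR] = ½·(0·(-17/7−(-7)) + (-23/7)·(-7−0) + (-7)·(0−(-17/7))) = ½·(0 + 23 − 17) = 3, so the Q-coordinate is 1/7.
[PQS] = ½·(0·(4−(-17/7)) + (-2)·(-17/7−0) + (-23/7)·(0−4)) = ½·(0 + 34/7 + 92/7) = 9, so the R-coordinate is 3/7.
Check: 3/7 + 1/7 + 3/7 = 1.

(3/7, 1/7, 3/7)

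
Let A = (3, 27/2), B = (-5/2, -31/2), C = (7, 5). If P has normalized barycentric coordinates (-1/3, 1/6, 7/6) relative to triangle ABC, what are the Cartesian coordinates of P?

(27/4, -5/4)

P = (-1/3)·A + (1/6)·B + (7/6)·C.
x-coordinate: (-1/3)·3 + (1/6)·(-5/2) + (7/6)·7 = 27/4.
y-coordinate: (-1/3)·(27/2) + (1/6)·(-31/2) + (7/6)·5 = -5/4.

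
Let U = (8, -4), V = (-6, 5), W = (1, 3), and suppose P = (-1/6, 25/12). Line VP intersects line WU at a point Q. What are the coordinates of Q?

(4, 0)

Barycentric coordinates of P with respect to UVW: (1/4, 5/12, 1/3).
On side WU the V-coordinate is zero; dropping P's V-weight 5/12 and renormalizing the remaining 1/3 : 1/4 gives weights 4/7, 3/7 on W, U.
Q = (4/7)·(1, 3) + (3/7)·(8, -4) = (4, 0).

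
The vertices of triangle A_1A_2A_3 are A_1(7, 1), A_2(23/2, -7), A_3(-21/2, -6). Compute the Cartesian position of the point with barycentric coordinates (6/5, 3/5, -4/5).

P = (6/5)·A_1 + (3/5)·A_2 + (-4/5)·A_3.
x-coordinate: (6/5)·7 + (3/5)·(23/2) + (-4/5)·(-21/2) = 237/10.
y-coordinate: (6/5)·1 + (3/5)·(-7) + (-4/5)·(-6) = 9/5.

(237/10, 9/5)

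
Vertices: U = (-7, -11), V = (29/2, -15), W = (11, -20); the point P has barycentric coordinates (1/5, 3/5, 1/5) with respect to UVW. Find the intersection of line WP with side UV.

Line WP meets UV where the W-coordinate vanishes; zeroing P's W-weight and renormalizing leaves U, V-weights 1/5 : 3/5 → (1/4, 3/4).
So Q = (1/4)·U + (3/4)·V = (73/8, -14).

(73/8, -14)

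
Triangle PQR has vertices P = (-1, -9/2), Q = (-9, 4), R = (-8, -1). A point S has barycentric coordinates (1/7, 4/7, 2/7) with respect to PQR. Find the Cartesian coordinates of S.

S = (1/7)·P + (4/7)·Q + (2/7)·R.
x-coordinate: (1/7)·(-1) + (4/7)·(-9) + (2/7)·(-8) = -53/7.
y-coordinate: (1/7)·(-9/2) + (4/7)·4 + (2/7)·(-1) = 19/14.

(-53/7, 19/14)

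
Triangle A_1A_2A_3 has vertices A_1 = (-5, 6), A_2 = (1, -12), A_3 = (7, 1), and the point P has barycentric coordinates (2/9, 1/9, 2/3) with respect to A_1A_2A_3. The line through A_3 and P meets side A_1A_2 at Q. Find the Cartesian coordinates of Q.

Line A_3P meets A_1A_2 where the A_3-coordinate vanishes; zeroing P's A_3-weight and renormalizing leaves A_1, A_2-weights 2/9 : 1/9 → (2/3, 1/3).
So Q = (2/3)·A_1 + (1/3)·A_2 = (-3, 0).

(-3, 0)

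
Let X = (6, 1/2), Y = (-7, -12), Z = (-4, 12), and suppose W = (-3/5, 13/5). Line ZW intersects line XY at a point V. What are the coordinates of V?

Barycentric coordinates of W with respect to XYZ: (2/5, 1/5, 2/5).
On side XY the Z-coordinate is zero; dropping W's Z-weight 2/5 and renormalizing the remaining 2/5 : 1/5 gives weights 2/3, 1/3 on X, Y.
V = (2/3)·(6, 1/2) + (1/3)·(-7, -12) = (5/3, -11/3).

(5/3, -11/3)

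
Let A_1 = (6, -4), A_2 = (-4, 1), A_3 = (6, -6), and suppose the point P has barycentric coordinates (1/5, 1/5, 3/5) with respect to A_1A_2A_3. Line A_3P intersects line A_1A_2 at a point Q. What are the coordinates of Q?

Line A_3P meets A_1A_2 where the A_3-coordinate vanishes; zeroing P's A_3-weight and renormalizing leaves A_1, A_2-weights 1/5 : 1/5 → (1/2, 1/2).
So Q = (1/2)·A_1 + (1/2)·A_2 = (1, -3/2).

(1, -3/2)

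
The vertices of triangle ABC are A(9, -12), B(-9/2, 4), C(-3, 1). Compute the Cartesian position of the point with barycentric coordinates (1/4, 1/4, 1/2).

P = (1/4)·A + (1/4)·B + (1/2)·C.
x-coordinate: (1/4)·9 + (1/4)·(-9/2) + (1/2)·(-3) = -3/8.
y-coordinate: (1/4)·(-12) + (1/4)·4 + (1/2)·1 = -3/2.

(-3/8, -3/2)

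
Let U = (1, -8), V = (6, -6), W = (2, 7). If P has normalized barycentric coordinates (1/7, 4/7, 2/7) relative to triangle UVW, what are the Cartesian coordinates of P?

P = (1/7)·U + (4/7)·V + (2/7)·W.
x-coordinate: (1/7)·1 + (4/7)·6 + (2/7)·2 = 29/7.
y-coordinate: (1/7)·(-8) + (4/7)·(-6) + (2/7)·7 = -18/7.

(29/7, -18/7)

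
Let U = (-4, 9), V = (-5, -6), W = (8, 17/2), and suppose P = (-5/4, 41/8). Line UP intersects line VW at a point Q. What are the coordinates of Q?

Barycentric coordinates of P with respect to UVW: (1/2, 1/4, 1/4).
On side VW the U-coordinate is zero; dropping P's U-weight 1/2 and renormalizing the remaining 1/4 : 1/4 gives weights 1/2, 1/2 on V, W.
Q = (1/2)·(-5, -6) + (1/2)·(8, 17/2) = (3/2, 5/4).

(3/2, 5/4)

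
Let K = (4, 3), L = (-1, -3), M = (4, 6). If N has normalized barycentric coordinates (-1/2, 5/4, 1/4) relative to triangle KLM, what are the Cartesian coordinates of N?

N = (-1/2)·K + (5/4)·L + (1/4)·M.
x-coordinate: (-1/2)·4 + (5/4)·(-1) + (1/4)·4 = -9/4.
y-coordinate: (-1/2)·3 + (5/4)·(-3) + (1/4)·6 = -15/4.

(-9/4, -15/4)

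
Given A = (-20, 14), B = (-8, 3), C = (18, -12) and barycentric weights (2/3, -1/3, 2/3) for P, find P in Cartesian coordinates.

P = (2/3)·A + (-1/3)·B + (2/3)·C.
x-coordinate: (2/3)·(-20) + (-1/3)·(-8) + (2/3)·18 = 4/3.
y-coordinate: (2/3)·14 + (-1/3)·3 + (2/3)·(-12) = 1/3.

(4/3, 1/3)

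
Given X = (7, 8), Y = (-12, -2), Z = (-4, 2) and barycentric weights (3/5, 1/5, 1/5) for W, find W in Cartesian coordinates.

(1, 24/5)

W = (3/5)·X + (1/5)·Y + (1/5)·Z.
x-coordinate: (3/5)·7 + (1/5)·(-12) + (1/5)·(-4) = 1.
y-coordinate: (3/5)·8 + (1/5)·(-2) + (1/5)·2 = 24/5.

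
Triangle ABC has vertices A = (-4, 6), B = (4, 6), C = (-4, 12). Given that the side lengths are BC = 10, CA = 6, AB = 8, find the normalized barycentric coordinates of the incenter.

(5/12, 1/4, 1/3)

The incenter has barycentric coordinates proportional to the opposite side lengths: (10 : 6 : 8).
Normalizing by 10+6+8 = 24 gives (5/12, 1/4, 1/3).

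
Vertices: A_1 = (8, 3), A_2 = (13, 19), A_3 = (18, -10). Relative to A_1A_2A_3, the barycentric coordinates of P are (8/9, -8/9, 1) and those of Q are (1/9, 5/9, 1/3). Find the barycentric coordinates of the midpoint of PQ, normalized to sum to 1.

(1/2, -1/6, 2/3)

Since both coordinate triples sum to 1, the midpoint's barycentrics are the componentwise average.
(8/9+1/9)/2 = 1/2; similarly -1/6 and 2/3.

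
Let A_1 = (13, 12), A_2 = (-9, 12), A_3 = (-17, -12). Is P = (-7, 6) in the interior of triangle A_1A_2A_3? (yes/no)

Barycentric coordinates of P: (2/11, 25/44, 1/4).
The three coordinates are positive, positive, positive; a point is interior exactly when all three are positive.

yes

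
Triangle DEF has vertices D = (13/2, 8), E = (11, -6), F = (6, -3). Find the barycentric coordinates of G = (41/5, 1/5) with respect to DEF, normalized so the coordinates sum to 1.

Signed area of the reference triangle: [DEF] = ½·((13/2)·(-6−(-3)) + 11·(-3−8) + 6·(8−(-6))) = ½·(-39/2 − 121 + 84) = -113/4.
[GEF] = ½·((41/5)·(-6−(-3)) + 11·(-3−(1/5)) + 6·(1/5−(-6))) = ½·(-123/5 − 176/5 + 186/5) = -113/10, so the D-coordinate is (-113/10)/(-113/4) = 2/5.
[DGF] = ½·((13/2)·(1/5−(-3)) + (41/5)·(-3−8) + 6·(8−(1/5))) = ½·(104/5 − 451/5 + 234/5) = -113/10, so the E-coordinate is 2/5.
[DEG] = ½·((13/2)·(-6−(1/5)) + 11·(1/5−8) + (41/5)·(8−(-6))) = ½·(-403/10 − 429/5 + 574/5) = -113/20, so the F-coordinate is 1/5.
Check: 2/5 + 2/5 + 1/5 = 1.

(2/5, 2/5, 1/5)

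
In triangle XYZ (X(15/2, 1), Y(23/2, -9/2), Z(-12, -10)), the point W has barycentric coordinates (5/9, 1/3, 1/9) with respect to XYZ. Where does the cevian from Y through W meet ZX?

(17/4, -5/6)

Line YW meets ZX where the Y-coordinate vanishes; zeroing W's Y-weight and renormalizing leaves Z, X-weights 1/9 : 5/9 → (1/6, 5/6).
So V = (1/6)·Z + (5/6)·X = (17/4, -5/6).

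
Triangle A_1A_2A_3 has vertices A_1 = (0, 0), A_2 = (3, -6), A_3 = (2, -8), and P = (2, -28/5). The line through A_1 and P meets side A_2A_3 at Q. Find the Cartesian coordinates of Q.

(5/2, -7)

Barycentric coordinates of P with respect to A_1A_2A_3: (1/5, 2/5, 2/5).
On side A_2A_3 the A_1-coordinate is zero; dropping P's A_1-weight 1/5 and renormalizing the remaining 2/5 : 2/5 gives weights 1/2, 1/2 on A_2, A_3.
Q = (1/2)·(3, -6) + (1/2)·(2, -8) = (5/2, -7).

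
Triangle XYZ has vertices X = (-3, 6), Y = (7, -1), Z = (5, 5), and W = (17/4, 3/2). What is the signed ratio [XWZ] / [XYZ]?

[XYZ] = ½·((-3)·(-1−5) + 7·(5−6) + 5·(6−(-1))) = ½·(18 − 7 + 35) = 23.
[XWZ] = ½·((-3)·(3/2−5) + (17/4)·(5−6) + 5·(6−(3/2))) = ½·(21/2 − 17/4 + 45/2) = 115/8, so the ratio is (115/8)/23 = 5/8.

5/8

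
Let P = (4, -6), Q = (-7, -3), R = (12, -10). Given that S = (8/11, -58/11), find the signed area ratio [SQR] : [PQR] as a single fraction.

6/11

[PQR] = ½·(4·(-3−(-10)) + (-7)·(-10−(-6)) + 12·(-6−(-3))) = ½·(28 + 28 − 36) = 10.
[SQR] = ½·((8/11)·(-3−(-10)) + (-7)·(-10−(-58/11)) + 12·(-58/11−(-3))) = ½·(56/11 + 364/11 − 300/11) = 60/11, so the ratio is (60/11)/10 = 6/11.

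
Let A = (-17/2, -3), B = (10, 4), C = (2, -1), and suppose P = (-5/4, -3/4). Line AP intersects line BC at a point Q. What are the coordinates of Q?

(6, 3/2)

Barycentric coordinates of P with respect to ABC: (1/2, 1/4, 1/4).
On side BC the A-coordinate is zero; dropping P's A-weight 1/2 and renormalizing the remaining 1/4 : 1/4 gives weights 1/2, 1/2 on B, C.
Q = (1/2)·(10, 4) + (1/2)·(2, -1) = (6, 3/2).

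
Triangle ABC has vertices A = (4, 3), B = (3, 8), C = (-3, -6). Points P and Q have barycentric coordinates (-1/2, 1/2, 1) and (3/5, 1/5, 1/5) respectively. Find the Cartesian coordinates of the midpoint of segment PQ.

(-11/20, -13/20)

Barycentric coordinates of the midpoint are the average: (1/20, 7/20, 3/5).
Converting: (1/20)·A + (7/20)·B + (3/5)·C = (-11/20, -13/20).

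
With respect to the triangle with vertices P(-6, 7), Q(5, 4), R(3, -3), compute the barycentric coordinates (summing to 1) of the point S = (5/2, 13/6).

Signed area of the reference triangle: [PQR] = ½·((-6)·(4−(-3)) + 5·(-3−7) + 3·(7−4)) = ½·(-42 − 50 + 9) = -83/2.
[SQR] = ½·((5/2)·(4−(-3)) + 5·(-3−(13/6)) + 3·(13/6−4)) = ½·(35/2 − 155/6 − 11/2) = -83/12, so the P-coordinate is (-83/12)/(-83/2) = 1/6.
[PSR] = ½·((-6)·(13/6−(-3)) + (5/2)·(-3−7) + 3·(7−(13/6))) = ½·(-31 − 25 + 29/2) = -83/4, so the Q-coordinate is 1/2.
[PQS] = ½·((-6)·(4−(13/6)) + 5·(13/6−7) + (5/2)·(7−4)) = ½·(-11 − 145/6 + 15/2) = -83/6, so the R-coordinate is 1/3.

(1/6, 1/2, 1/3)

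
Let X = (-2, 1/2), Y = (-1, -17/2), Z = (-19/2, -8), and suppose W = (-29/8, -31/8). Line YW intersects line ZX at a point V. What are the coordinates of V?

Barycentric coordinates of W with respect to XYZ: (1/2, 1/4, 1/4).
On side ZX the Y-coordinate is zero; dropping W's Y-weight 1/4 and renormalizing the remaining 1/4 : 1/2 gives weights 1/3, 2/3 on Z, X.
V = (1/3)·(-19/2, -8) + (2/3)·(-2, 1/2) = (-9/2, -7/3).

(-9/2, -7/3)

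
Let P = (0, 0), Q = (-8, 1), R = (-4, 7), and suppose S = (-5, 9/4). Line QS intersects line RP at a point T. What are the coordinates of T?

(-2, 7/2)

Barycentric coordinates of S with respect to PQR: (1/4, 1/2, 1/4).
On side RP the Q-coordinate is zero; dropping S's Q-weight 1/2 and renormalizing the remaining 1/4 : 1/4 gives weights 1/2, 1/2 on R, P.
T = (1/2)·(-4, 7) + (1/2)·(0, 0) = (-2, 7/2).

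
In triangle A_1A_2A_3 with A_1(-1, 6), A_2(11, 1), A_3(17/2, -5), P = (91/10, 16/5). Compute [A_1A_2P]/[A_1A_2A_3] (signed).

-1/5

[A_1A_2A_3] = ½·((-1)·(1−(-5)) + 11·(-5−6) + (17/2)·(6−1)) = ½·(-6 − 121 + 85/2) = -169/4.
[A_1A_2P] = ½·((-1)·(1−(16/5)) + 11·(16/5−6) + (91/10)·(6−1)) = ½·(11/5 − 154/5 + 91/2) = 169/20, so the ratio is (169/20)/(-169/4) = -1/5.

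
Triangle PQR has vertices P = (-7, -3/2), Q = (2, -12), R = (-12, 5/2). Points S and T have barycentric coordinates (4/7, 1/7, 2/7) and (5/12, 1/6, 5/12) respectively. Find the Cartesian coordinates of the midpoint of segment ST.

(-1237/168, -289/168)

Barycentric coordinates of the midpoint are the average: (83/168, 13/84, 59/168).
Converting: (83/168)·P + (13/84)·Q + (59/168)·R = (-1237/168, -289/168).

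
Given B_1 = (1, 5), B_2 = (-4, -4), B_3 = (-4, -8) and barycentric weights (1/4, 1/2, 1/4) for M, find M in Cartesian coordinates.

(-11/4, -11/4)

M = (1/4)·B_1 + (1/2)·B_2 + (1/4)·B_3.
x-coordinate: (1/4)·1 + (1/2)·(-4) + (1/4)·(-4) = -11/4.
y-coordinate: (1/4)·5 + (1/2)·(-4) + (1/4)·(-8) = -11/4.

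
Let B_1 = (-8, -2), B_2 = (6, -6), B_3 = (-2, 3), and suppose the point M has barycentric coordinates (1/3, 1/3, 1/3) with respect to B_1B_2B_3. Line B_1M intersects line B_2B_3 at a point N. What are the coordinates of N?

(2, -3/2)

Line B_1M meets B_2B_3 where the B_1-coordinate vanishes; zeroing M's B_1-weight and renormalizing leaves B_2, B_3-weights 1/3 : 1/3 → (1/2, 1/2).
So N = (1/2)·B_2 + (1/2)·B_3 = (2, -3/2).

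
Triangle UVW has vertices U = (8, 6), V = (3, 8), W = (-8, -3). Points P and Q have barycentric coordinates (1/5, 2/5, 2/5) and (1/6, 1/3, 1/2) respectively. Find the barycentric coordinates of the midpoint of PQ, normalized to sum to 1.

Since both coordinate triples sum to 1, the midpoint's barycentrics are the componentwise average.
(1/5+1/6)/2 = 11/60; similarly 11/30 and 9/20.

(11/60, 11/30, 9/20)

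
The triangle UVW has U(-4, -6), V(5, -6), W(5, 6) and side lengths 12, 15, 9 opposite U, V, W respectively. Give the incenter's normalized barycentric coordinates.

The incenter has barycentric coordinates proportional to the opposite side lengths: (12 : 15 : 9).
Normalizing by 12+15+9 = 36 gives (1/3, 5/12, 1/4).

(1/3, 5/12, 1/4)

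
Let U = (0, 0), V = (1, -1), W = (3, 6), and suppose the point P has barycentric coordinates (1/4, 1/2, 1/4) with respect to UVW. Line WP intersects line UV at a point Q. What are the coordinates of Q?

Line WP meets UV where the W-coordinate vanishes; zeroing P's W-weight and renormalizing leaves U, V-weights 1/4 : 1/2 → (1/3, 2/3).
So Q = (1/3)·U + (2/3)·V = (2/3, -2/3).

(2/3, -2/3)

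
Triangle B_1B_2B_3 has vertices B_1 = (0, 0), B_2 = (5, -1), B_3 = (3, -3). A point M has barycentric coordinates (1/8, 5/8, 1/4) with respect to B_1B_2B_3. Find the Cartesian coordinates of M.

(31/8, -11/8)

M = (1/8)·B_1 + (5/8)·B_2 + (1/4)·B_3.
x-coordinate: (1/8)·0 + (5/8)·5 + (1/4)·3 = 31/8.
y-coordinate: (1/8)·0 + (5/8)·(-1) + (1/4)·(-3) = -11/8.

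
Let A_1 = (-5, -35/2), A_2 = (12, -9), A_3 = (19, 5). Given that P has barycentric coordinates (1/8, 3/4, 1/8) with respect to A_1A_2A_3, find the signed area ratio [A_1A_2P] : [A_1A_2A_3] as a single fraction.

1/8

The signed ratio [A_1A_2P]/[A_1A_2A_3] equals the barycentric coordinate of P at vertex A_3, which is 1/8.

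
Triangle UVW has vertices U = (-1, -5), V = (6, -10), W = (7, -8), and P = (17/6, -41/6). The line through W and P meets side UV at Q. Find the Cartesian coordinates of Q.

Barycentric coordinates of P with respect to UVW: (1/2, 1/6, 1/3).
On side UV the W-coordinate is zero; dropping P's W-weight 1/3 and renormalizing the remaining 1/2 : 1/6 gives weights 3/4, 1/4 on U, V.
Q = (3/4)·(-1, -5) + (1/4)·(6, -10) = (3/4, -25/4).

(3/4, -25/4)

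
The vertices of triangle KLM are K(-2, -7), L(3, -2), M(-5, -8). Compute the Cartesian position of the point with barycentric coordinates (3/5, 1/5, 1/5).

(-8/5, -31/5)

N = (3/5)·K + (1/5)·L + (1/5)·M.
x-coordinate: (3/5)·(-2) + (1/5)·3 + (1/5)·(-5) = -8/5.
y-coordinate: (3/5)·(-7) + (1/5)·(-2) + (1/5)·(-8) = -31/5.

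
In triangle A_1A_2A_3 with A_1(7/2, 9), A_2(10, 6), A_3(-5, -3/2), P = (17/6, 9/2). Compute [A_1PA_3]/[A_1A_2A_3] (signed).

1/3

[A_1A_2A_3] = ½·((7/2)·(6−(-3/2)) + 10·(-3/2−9) + (-5)·(9−6)) = ½·(105/4 − 105 − 15) = -375/8.
[A_1PA_3] = ½·((7/2)·(9/2−(-3/2)) + (17/6)·(-3/2−9) + (-5)·(9−(9/2))) = ½·(21 − 119/4 − 45/2) = -125/8, so the ratio is (-125/8)/(-375/8) = 1/3.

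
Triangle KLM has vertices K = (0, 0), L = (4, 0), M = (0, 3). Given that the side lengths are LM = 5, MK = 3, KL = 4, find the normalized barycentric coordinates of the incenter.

(5/12, 1/4, 1/3)

The incenter has barycentric coordinates proportional to the opposite side lengths: (5 : 3 : 4).
Normalizing by 5+3+4 = 12 gives (5/12, 1/4, 1/3).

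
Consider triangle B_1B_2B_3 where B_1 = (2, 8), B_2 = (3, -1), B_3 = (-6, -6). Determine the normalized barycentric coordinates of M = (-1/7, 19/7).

Signed area of the reference triangle: [B_1B_2B_3] = ½·(2·(-1−(-6)) + 3·(-6−8) + (-6)·(8−(-1))) = ½·(10 − 42 − 54) = -43.
[MB_2B_3] = ½·((-1/7)·(-1−(-6)) + 3·(-6−(19/7)) + (-6)·(19/7−(-1))) = ½·(-5/7 − 183/7 − 156/7) = -172/7, so the B_1-coordinate is (-172/7)/(-43) = 4/7.
[B_1MB_3] = ½·(2·(19/7−(-6)) + (-1/7)·(-6−8) + (-6)·(8−(19/7))) = ½·(122/7 + 2 − 222/7) = -43/7, so the B_2-coordinate is 1/7.
[B_1B_2M] = ½·(2·(-1−(19/7)) + 3·(19/7−8) + (-1/7)·(8−(-1))) = ½·(-52/7 − 111/7 − 9/7) = -86/7, so the B_3-coordinate is 2/7.

(4/7, 1/7, 2/7)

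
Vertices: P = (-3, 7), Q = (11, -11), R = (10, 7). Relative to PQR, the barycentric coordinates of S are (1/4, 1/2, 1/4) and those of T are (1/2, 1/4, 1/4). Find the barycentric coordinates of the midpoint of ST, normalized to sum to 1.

Since both coordinate triples sum to 1, the midpoint's barycentrics are the componentwise average.
(1/4+1/2)/2 = 3/8; similarly 3/8 and 1/4.

(3/8, 3/8, 1/4)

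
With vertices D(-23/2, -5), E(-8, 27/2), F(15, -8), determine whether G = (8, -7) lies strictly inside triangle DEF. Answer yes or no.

Barycentric coordinates of G: (510/2003, 22/2003, 1471/2003).
The three coordinates are positive, positive, positive; a point is interior exactly when all three are positive.

yes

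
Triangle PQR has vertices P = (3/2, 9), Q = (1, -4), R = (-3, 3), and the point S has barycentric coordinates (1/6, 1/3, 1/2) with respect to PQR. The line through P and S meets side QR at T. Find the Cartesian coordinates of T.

(-7/5, 1/5)

Line PS meets QR where the P-coordinate vanishes; zeroing S's P-weight and renormalizing leaves Q, R-weights 1/3 : 1/2 → (2/5, 3/5).
So T = (2/5)·Q + (3/5)·R = (-7/5, 1/5).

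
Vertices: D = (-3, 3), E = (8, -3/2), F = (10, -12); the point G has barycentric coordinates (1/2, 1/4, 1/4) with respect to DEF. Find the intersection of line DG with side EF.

(9, -27/4)

Line DG meets EF where the D-coordinate vanishes; zeroing G's D-weight and renormalizing leaves E, F-weights 1/4 : 1/4 → (1/2, 1/2).
So H = (1/2)·E + (1/2)·F = (9, -27/4).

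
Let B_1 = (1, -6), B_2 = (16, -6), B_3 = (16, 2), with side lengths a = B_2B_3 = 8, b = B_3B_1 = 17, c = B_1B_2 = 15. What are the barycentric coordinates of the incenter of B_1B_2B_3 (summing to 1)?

The incenter has barycentric coordinates proportional to the opposite side lengths: (8 : 17 : 15).
Normalizing by 8+17+15 = 40 gives (1/5, 17/40, 3/8).

(1/5, 17/40, 3/8)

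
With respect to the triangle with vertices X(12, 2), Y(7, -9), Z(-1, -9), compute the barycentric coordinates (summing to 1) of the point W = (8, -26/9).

(5/9, 2/9, 2/9)

Signed area of the reference triangle: [XYZ] = ½·(12·(-9−(-9)) + 7·(-9−2) + (-1)·(2−(-9))) = ½·(0 − 77 − 11) = -44.
[WYZ] = ½·(8·(-9−(-9)) + 7·(-9−(-26/9)) + (-1)·(-26/9−(-9))) = ½·(0 − 385/9 − 55/9) = -220/9, so the X-coordinate is (-220/9)/(-44) = 5/9.
[XWZ] = ½·(12·(-26/9−(-9)) + 8·(-9−2) + (-1)·(2−(-26/9))) = ½·(220/3 − 88 − 44/9) = -88/9, so the Y-coordinate is 2/9.
[XYW] = ½·(12·(-9−(-26/9)) + 7·(-26/9−2) + 8·(2−(-9))) = ½·(-220/3 − 308/9 + 88) = -88/9, so the Z-coordinate is 2/9.
Check: 5/9 + 2/9 + 2/9 = 1.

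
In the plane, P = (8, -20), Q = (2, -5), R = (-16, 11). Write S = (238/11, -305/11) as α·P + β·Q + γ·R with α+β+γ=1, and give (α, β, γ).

Signed area of the reference triangle: [PQR] = ½·(8·(-5−11) + 2·(11−(-20)) + (-16)·(-20−(-5))) = ½·(-128 + 62 + 240) = 87.
[SQR] = ½·((238/11)·(-5−11) + 2·(11−(-305/11)) + (-16)·(-305/11−(-5))) = ½·(-3808/11 + 852/11 + 4000/11) = 522/11, so the P-coordinate is (522/11)/87 = 6/11.
[PSR] = ½·(8·(-305/11−11) + (238/11)·(11−(-20)) + (-16)·(-20−(-305/11))) = ½·(-3408/11 + 7378/11 − 1360/11) = 1305/11, so the Q-coordinate is 15/11.
[PQS] = ½·(8·(-5−(-305/11)) + 2·(-305/11−(-20)) + (238/11)·(-20−(-5))) = ½·(2000/11 − 170/11 − 3570/11) = -870/11, so the R-coordinate is -10/11.

(6/11, 15/11, -10/11)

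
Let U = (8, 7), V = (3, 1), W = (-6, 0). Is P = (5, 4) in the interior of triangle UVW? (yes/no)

Barycentric coordinates of P: (25/49, 3/7, 3/49).
The three coordinates are positive, positive, positive; a point is interior exactly when all three are positive.

yes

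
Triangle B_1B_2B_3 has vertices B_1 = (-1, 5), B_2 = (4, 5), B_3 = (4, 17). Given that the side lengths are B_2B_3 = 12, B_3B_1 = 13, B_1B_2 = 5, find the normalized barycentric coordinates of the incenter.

(2/5, 13/30, 1/6)

The incenter has barycentric coordinates proportional to the opposite side lengths: (12 : 13 : 5).
Normalizing by 12+13+5 = 30 gives (2/5, 13/30, 1/6).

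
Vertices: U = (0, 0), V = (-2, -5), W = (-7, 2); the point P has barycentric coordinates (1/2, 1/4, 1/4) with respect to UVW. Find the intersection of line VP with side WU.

(-7/3, 2/3)

Line VP meets WU where the V-coordinate vanishes; zeroing P's V-weight and renormalizing leaves W, U-weights 1/4 : 1/2 → (1/3, 2/3).
So Q = (1/3)·W + (2/3)·U = (-7/3, 2/3).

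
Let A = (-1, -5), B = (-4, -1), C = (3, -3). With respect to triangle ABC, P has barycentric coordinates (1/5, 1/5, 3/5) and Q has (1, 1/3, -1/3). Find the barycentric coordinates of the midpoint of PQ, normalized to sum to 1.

Since both coordinate triples sum to 1, the midpoint's barycentrics are the componentwise average.
(1/5+1)/2 = 3/5; similarly 4/15 and 2/15.

(3/5, 4/15, 2/15)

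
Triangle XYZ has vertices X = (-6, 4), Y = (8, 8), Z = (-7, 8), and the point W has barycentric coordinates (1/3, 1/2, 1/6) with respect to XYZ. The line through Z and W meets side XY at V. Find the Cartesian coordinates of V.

(12/5, 32/5)

Line ZW meets XY where the Z-coordinate vanishes; zeroing W's Z-weight and renormalizing leaves X, Y-weights 1/3 : 1/2 → (2/5, 3/5).
So V = (2/5)·X + (3/5)·Y = (12/5, 32/5).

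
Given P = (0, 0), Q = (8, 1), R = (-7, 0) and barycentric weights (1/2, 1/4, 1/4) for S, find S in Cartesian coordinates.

(1/4, 1/4)

S = (1/2)·P + (1/4)·Q + (1/4)·R.
x-coordinate: (1/2)·0 + (1/4)·8 + (1/4)·(-7) = 1/4.
y-coordinate: (1/2)·0 + (1/4)·1 + (1/4)·0 = 1/4.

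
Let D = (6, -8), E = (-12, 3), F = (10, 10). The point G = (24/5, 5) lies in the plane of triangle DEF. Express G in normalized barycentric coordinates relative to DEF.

Signed area of the reference triangle: [DEF] = ½·(6·(3−10) + (-12)·(10−(-8)) + 10·(-8−3)) = ½·(-42 − 216 − 110) = -184.
[GEF] = ½·((24/5)·(3−10) + (-12)·(10−5) + 10·(5−3)) = ½·(-168/5 − 60 + 20) = -184/5, so the D-coordinate is (-184/5)/(-184) = 1/5.
[DGF] = ½·(6·(5−10) + (24/5)·(10−(-8)) + 10·(-8−5)) = ½·(-30 + 432/5 − 130) = -184/5, so the E-coordinate is 1/5.
[DEG] = ½·(6·(3−5) + (-12)·(5−(-8)) + (24/5)·(-8−3)) = ½·(-12 − 156 − 264/5) = -552/5, so the F-coordinate is 3/5.
Check: 1/5 + 1/5 + 3/5 = 1.

(1/5, 1/5, 3/5)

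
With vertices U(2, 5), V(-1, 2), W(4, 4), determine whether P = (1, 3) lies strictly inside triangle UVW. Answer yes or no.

Barycentric coordinates of P: (1/9, 5/9, 1/3).
The three coordinates are positive, positive, positive; a point is interior exactly when all three are positive.

yes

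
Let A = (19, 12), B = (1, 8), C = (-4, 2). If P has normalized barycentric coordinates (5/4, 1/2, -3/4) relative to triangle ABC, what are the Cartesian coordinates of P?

P = (5/4)·A + (1/2)·B + (-3/4)·C.
x-coordinate: (5/4)·19 + (1/2)·1 + (-3/4)·(-4) = 109/4.
y-coordinate: (5/4)·12 + (1/2)·8 + (-3/4)·2 = 35/2.

(109/4, 35/2)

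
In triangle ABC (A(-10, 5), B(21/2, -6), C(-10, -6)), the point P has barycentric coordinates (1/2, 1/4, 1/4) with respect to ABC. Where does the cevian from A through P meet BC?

(1/4, -6)

Line AP meets BC where the A-coordinate vanishes; zeroing P's A-weight and renormalizing leaves B, C-weights 1/4 : 1/4 → (1/2, 1/2).
So Q = (1/2)·B + (1/2)·C = (1/4, -6).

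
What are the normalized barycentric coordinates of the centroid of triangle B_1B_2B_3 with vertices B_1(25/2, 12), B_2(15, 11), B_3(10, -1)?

The centroid is the average of the vertices, so each weight is 1/3.

(1/3, 1/3, 1/3)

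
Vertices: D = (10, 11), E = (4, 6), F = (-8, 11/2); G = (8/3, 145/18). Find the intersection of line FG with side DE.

(8, 28/3)

Barycentric coordinates of G with respect to DEF: (4/9, 2/9, 1/3).
On side DE the F-coordinate is zero; dropping G's F-weight 1/3 and renormalizing the remaining 4/9 : 2/9 gives weights 2/3, 1/3 on D, E.
H = (2/3)·(10, 11) + (1/3)·(4, 6) = (8, 28/3).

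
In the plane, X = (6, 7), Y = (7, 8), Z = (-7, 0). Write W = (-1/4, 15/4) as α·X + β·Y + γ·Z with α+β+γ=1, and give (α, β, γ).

(1/4, 1/4, 1/2)

Signed area of the reference triangle: [XYZ] = ½·(6·(8−0) + 7·(0−7) + (-7)·(7−8)) = ½·(48 − 49 + 7) = 3.
[WYZ] = ½·((-1/4)·(8−0) + 7·(0−(15/4)) + (-7)·(15/4−8)) = ½·(-2 − 105/4 + 119/4) = 3/4, so the X-coordinate is (3/4)/3 = 1/4.
[XWZ] = ½·(6·(15/4−0) + (-1/4)·(0−7) + (-7)·(7−(15/4))) = ½·(45/2 + 7/4 − 91/4) = 3/4, so the Y-coordinate is 1/4.
[XYW] = ½·(6·(8−(15/4)) + 7·(15/4−7) + (-1/4)·(7−8)) = ½·(51/2 − 91/4 + 1/4) = 3/2, so the Z-coordinate is 1/2.
Check: 1/4 + 1/4 + 1/2 = 1.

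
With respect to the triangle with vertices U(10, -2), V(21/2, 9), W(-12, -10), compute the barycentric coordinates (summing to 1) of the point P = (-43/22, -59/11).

Signed area of the reference triangle: [UVW] = ½·(10·(9−(-10)) + (21/2)·(-10−(-2)) + (-12)·(-2−9)) = ½·(190 − 84 + 132) = 119.
[PVW] = ½·((-43/22)·(9−(-10)) + (21/2)·(-10−(-59/11)) + (-12)·(-59/11−9)) = ½·(-817/22 − 1071/22 + 1896/11) = 476/11, so the U-coordinate is (476/11)/119 = 4/11.
[UPW] = ½·(10·(-59/11−(-10)) + (-43/22)·(-10−(-2)) + (-12)·(-2−(-59/11))) = ½·(510/11 + 172/11 − 444/11) = 119/11, so the V-coordinate is 1/11.
[UVP] = ½·(10·(9−(-59/11)) + (21/2)·(-59/11−(-2)) + (-43/22)·(-2−9)) = ½·(1580/11 − 777/22 + 43/2) = 714/11, so the W-coordinate is 6/11.

(4/11, 1/11, 6/11)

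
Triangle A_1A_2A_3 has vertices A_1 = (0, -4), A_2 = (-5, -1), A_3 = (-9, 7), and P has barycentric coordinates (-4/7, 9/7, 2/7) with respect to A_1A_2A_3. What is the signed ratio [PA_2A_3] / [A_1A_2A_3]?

-4/7

The signed ratio [PA_2A_3]/[A_1A_2A_3] equals the barycentric coordinate of P at vertex A_1, which is -4/7.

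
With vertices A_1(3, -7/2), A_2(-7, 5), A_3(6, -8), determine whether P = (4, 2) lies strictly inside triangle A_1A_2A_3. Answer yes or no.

no

Barycentric coordinates of P: (16/3, -14/13, -127/39).
The three coordinates are positive, negative, negative; a point is interior exactly when all three are positive.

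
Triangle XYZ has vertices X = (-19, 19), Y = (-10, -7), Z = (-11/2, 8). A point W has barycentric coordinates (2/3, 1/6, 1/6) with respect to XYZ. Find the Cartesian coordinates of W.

W = (2/3)·X + (1/6)·Y + (1/6)·Z.
x-coordinate: (2/3)·(-19) + (1/6)·(-10) + (1/6)·(-11/2) = -61/4.
y-coordinate: (2/3)·19 + (1/6)·(-7) + (1/6)·8 = 77/6.

(-61/4, 77/6)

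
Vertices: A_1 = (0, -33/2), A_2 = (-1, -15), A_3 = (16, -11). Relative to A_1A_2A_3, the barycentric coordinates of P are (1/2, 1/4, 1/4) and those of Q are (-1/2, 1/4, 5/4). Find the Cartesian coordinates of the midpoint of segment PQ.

Barycentric coordinates of the midpoint are the average: (0, 1/4, 3/4).
Converting: 0·A_1 + (1/4)·A_2 + (3/4)·A_3 = (47/4, -12).

(47/4, -12)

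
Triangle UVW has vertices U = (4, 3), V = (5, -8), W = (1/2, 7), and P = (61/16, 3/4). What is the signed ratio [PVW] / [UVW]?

[UVW] = ½·(4·(-8−7) + 5·(7−3) + (1/2)·(3−(-8))) = ½·(-60 + 20 + 11/2) = -69/4.
[PVW] = ½·((61/16)·(-8−7) + 5·(7−(3/4)) + (1/2)·(3/4−(-8))) = ½·(-915/16 + 125/4 + 35/8) = -345/32, so the ratio is (-345/32)/(-69/4) = 5/8.

5/8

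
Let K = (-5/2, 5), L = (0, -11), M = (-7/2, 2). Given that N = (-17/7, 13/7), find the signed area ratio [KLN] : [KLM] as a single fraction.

2/7

[KLM] = ½·((-5/2)·(-11−2) + 0·(2−5) + (-7/2)·(5−(-11))) = ½·(65/2 + 0 − 56) = -47/4.
[KLN] = ½·((-5/2)·(-11−(13/7)) + 0·(13/7−5) + (-17/7)·(5−(-11))) = ½·(225/7 + 0 − 272/7) = -47/14, so the ratio is (-47/14)/(-47/4) = 2/7.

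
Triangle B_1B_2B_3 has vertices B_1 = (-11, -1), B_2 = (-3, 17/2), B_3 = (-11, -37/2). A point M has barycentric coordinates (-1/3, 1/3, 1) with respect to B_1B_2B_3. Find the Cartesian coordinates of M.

M = (-1/3)·B_1 + (1/3)·B_2 + 1·B_3.
x-coordinate: (-1/3)·(-11) + (1/3)·(-3) + 1·(-11) = -25/3.
y-coordinate: (-1/3)·(-1) + (1/3)·(17/2) + 1·(-37/2) = -46/3.

(-25/3, -46/3)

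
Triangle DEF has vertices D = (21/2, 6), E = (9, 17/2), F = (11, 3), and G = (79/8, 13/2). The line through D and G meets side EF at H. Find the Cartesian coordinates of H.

Barycentric coordinates of G with respect to DEF: (1/4, 1/2, 1/4).
On side EF the D-coordinate is zero; dropping G's D-weight 1/4 and renormalizing the remaining 1/2 : 1/4 gives weights 2/3, 1/3 on E, F.
H = (2/3)·(9, 17/2) + (1/3)·(11, 3) = (29/3, 20/3).

(29/3, 20/3)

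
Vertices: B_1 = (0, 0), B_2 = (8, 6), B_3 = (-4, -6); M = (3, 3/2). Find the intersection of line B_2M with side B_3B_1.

Barycentric coordinates of M with respect to B_1B_2B_3: (1/4, 1/2, 1/4).
On side B_3B_1 the B_2-coordinate is zero; dropping M's B_2-weight 1/2 and renormalizing the remaining 1/4 : 1/4 gives weights 1/2, 1/2 on B_3, B_1.
N = (1/2)·(-4, -6) + (1/2)·(0, 0) = (-2, -3).

(-2, -3)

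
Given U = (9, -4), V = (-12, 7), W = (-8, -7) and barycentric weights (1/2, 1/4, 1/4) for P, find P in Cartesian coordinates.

(-1/2, -2)

P = (1/2)·U + (1/4)·V + (1/4)·W.
x-coordinate: (1/2)·9 + (1/4)·(-12) + (1/4)·(-8) = -1/2.
y-coordinate: (1/2)·(-4) + (1/4)·7 + (1/4)·(-7) = -2.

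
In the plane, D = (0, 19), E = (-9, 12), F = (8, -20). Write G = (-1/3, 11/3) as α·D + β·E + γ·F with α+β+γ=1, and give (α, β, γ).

Signed area of the reference triangle: [DEF] = ½·(0·(12−(-20)) + (-9)·(-20−19) + 8·(19−12)) = ½·(0 + 351 + 56) = 407/2.
[GEF] = ½·((-1/3)·(12−(-20)) + (-9)·(-20−(11/3)) + 8·(11/3−12)) = ½·(-32/3 + 213 − 200/3) = 407/6, so the D-coordinate is (407/6)/(407/2) = 1/3.
[DGF] = ½·(0·(11/3−(-20)) + (-1/3)·(-20−19) + 8·(19−(11/3))) = ½·(0 + 13 + 368/3) = 407/6, so the E-coordinate is 1/3.
[DEG] = ½·(0·(12−(11/3)) + (-9)·(11/3−19) + (-1/3)·(19−12)) = ½·(0 + 138 − 7/3) = 407/6, so the F-coordinate is 1/3.
Check: 1/3 + 1/3 + 1/3 = 1.

(1/3, 1/3, 1/3)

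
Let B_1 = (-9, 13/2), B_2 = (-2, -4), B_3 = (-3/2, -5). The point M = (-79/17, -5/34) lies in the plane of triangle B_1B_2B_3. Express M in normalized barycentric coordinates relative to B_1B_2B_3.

Signed area of the reference triangle: [B_1B_2B_3] = ½·((-9)·(-4−(-5)) + (-2)·(-5−(13/2)) + (-3/2)·(13/2−(-4))) = ½·(-9 + 23 − 63/4) = -7/8.
[MB_2B_3] = ½·((-79/17)·(-4−(-5)) + (-2)·(-5−(-5/34)) + (-3/2)·(-5/34−(-4))) = ½·(-79/17 + 165/17 − 393/68) = -49/136, so the B_1-coordinate is (-49/136)/(-7/8) = 7/17.
[B_1MB_3] = ½·((-9)·(-5/34−(-5)) + (-79/17)·(-5−(13/2)) + (-3/2)·(13/2−(-5/34))) = ½·(-1485/34 + 1817/34 − 339/34) = -7/68, so the B_2-coordinate is 2/17.
[B_1B_2M] = ½·((-9)·(-4−(-5/34)) + (-2)·(-5/34−(13/2)) + (-79/17)·(13/2−(-4))) = ½·(1179/34 + 226/17 − 1659/34) = -7/17, so the B_3-coordinate is 8/17.
Check: 7/17 + 2/17 + 8/17 = 1.

(7/17, 2/17, 8/17)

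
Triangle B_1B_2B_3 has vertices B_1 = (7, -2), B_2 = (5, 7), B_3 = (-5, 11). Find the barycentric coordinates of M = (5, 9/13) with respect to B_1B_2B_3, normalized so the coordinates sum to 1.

Signed area of the reference triangle: [B_1B_2B_3] = ½·(7·(7−11) + 5·(11−(-2)) + (-5)·(-2−7)) = ½·(-28 + 65 + 45) = 41.
[MB_2B_3] = ½·(5·(7−11) + 5·(11−(9/13)) + (-5)·(9/13−7)) = ½·(-20 + 670/13 + 410/13) = 410/13, so the B_1-coordinate is (410/13)/41 = 10/13.
[B_1MB_3] = ½·(7·(9/13−11) + 5·(11−(-2)) + (-5)·(-2−(9/13))) = ½·(-938/13 + 65 + 175/13) = 41/13, so the B_2-coordinate is 1/13.
[B_1B_2M] = ½·(7·(7−(9/13)) + 5·(9/13−(-2)) + 5·(-2−7)) = ½·(574/13 + 175/13 − 45) = 82/13, so the B_3-coordinate is 2/13.
Check: 10/13 + 1/13 + 2/13 = 1.

(10/13, 1/13, 2/13)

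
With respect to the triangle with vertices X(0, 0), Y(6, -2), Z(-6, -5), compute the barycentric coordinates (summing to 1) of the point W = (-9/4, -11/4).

Signed area of the reference triangle: [XYZ] = ½·(0·(-2−(-5)) + 6·(-5−0) + (-6)·(0−(-2))) = ½·(0 − 30 − 12) = -21.
[WYZ] = ½·((-9/4)·(-2−(-5)) + 6·(-5−(-11/4)) + (-6)·(-11/4−(-2))) = ½·(-27/4 − 27/2 + 9/2) = -63/8, so the X-coordinate is (-63/8)/(-21) = 3/8.
[XWZ] = ½·(0·(-11/4−(-5)) + (-9/4)·(-5−0) + (-6)·(0−(-11/4))) = ½·(0 + 45/4 − 33/2) = -21/8, so the Y-coordinate is 1/8.
[XYW] = ½·(0·(-2−(-11/4)) + 6·(-11/4−0) + (-9/4)·(0−(-2))) = ½·(0 − 33/2 − 9/2) = -21/2, so the Z-coordinate is 1/2.
Check: 3/8 + 1/8 + 1/2 = 1.

(3/8, 1/8, 1/2)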